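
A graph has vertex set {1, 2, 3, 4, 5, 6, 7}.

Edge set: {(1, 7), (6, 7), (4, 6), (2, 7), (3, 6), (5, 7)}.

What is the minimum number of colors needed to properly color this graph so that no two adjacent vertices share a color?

4 and 6 are adjacent, so at least 2 colors are needed.
2 colors suffice: color red → {3, 4, 7}; color blue → {1, 2, 5, 6}. No two adjacent vertices share a color.

2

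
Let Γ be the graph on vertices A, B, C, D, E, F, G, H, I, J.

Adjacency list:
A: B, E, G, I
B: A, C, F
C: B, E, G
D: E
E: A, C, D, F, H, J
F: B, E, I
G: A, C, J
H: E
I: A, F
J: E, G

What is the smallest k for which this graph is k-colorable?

F and I are adjacent, so at least 2 colors are needed.
2 colors suffice: color red → {B, E, G, I}; color blue → {A, C, D, F, H, J}. Every edge joins two different colors.

2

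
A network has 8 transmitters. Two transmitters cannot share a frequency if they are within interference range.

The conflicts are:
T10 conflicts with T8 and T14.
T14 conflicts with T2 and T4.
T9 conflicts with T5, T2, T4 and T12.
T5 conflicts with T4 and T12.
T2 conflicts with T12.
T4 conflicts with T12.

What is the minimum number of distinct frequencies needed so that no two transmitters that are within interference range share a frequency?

4

T9, T5, T4, T12 pairwise conflict, so at least 4 frequencies are needed.
4 frequencies suffice: T10=1, T8=2, T14=2, T9=2, T5=4, T2=1, T4=1, T12=3. No two conflicting transmitters share a frequency.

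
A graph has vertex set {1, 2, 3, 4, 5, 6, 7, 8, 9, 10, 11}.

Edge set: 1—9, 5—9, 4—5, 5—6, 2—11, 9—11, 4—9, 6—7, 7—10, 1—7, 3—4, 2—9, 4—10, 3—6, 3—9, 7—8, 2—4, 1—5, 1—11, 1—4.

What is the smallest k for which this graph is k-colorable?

1, 4, 5, 9 are pairwise adjacent (a clique of size 4), so at least 4 colors are needed.
4 colors suffice: color red → {4, 7, 11}; color blue → {6, 8, 9, 10}; color green → {1, 2, 3}; color yellow → {5}. Each edge has distinct colors on its endpoints.

4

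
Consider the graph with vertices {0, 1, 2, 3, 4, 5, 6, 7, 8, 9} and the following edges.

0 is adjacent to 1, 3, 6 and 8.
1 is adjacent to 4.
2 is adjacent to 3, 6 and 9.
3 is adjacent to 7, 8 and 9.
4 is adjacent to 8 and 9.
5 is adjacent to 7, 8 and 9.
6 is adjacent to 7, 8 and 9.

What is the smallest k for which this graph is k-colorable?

3

2, 6, 9 are mutually adjacent, so at least 3 colors are needed.
3 colors suffice: color a → {3, 4, 5, 6}; color b → {1, 7, 8, 9}; color c → {0, 2}. Every edge joins two different colors.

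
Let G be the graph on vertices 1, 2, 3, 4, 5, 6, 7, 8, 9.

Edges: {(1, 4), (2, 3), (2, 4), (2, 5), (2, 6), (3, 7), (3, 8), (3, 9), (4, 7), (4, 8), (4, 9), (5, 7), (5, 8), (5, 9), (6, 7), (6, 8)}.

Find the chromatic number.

4 and 9 are adjacent, so at least 2 colors are needed.
2 colors suffice: 1=b, 2=b, 3=a, 4=a, 5=a, 6=a, 7=b, 8=b, 9=b. Every edge joins two different colors.

2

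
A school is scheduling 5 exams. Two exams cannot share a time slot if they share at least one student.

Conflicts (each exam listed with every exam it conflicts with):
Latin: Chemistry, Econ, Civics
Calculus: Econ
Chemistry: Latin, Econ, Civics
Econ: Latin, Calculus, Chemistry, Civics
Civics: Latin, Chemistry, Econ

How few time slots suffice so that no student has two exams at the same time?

4

Latin, Chemistry, Econ, Civics all conflict with each other, so at least 4 time slots are needed.
4 time slots suffice: time slot 1 → {Econ}; time slot 2 → {Latin, Calculus}; time slot 3 → {Civics}; time slot 4 → {Chemistry}. Every pair that conflicts lands in different time slots.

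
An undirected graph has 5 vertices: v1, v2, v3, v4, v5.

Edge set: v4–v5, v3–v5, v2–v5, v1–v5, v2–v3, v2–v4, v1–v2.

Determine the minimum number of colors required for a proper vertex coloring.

v2, v4, v5 are pairwise adjacent, so at least 3 colors are needed.
3 colors suffice: color red → {v5}; color blue → {v2}; color green → {v1, v3, v4}. No two adjacent vertices share a color.

3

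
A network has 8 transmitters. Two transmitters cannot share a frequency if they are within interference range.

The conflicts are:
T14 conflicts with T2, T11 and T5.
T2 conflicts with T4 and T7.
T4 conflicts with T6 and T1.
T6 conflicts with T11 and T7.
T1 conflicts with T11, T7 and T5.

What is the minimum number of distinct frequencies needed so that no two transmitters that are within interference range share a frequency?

The cycle T1-T7-T2-T14-T5-T1 has odd length 5, so it cannot be 2-colored; at least 3 frequencies are needed.
3 frequencies suffice: T14=3, T2=1, T4=2, T6=1, T1=1, T11=2, T7=2, T5=2. Every pair that conflicts lands in different frequencies.

3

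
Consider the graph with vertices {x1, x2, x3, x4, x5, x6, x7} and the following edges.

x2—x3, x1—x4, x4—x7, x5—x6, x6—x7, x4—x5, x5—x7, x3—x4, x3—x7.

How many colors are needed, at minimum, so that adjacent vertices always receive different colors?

x5, x6, x7 are pairwise adjacent, so at least 3 colors are needed.
3 colors suffice: color 1 → {x2, x4, x6}; color 2 → {x1, x7}; color 3 → {x3, x5}. Each edge has distinct colors on its endpoints.

3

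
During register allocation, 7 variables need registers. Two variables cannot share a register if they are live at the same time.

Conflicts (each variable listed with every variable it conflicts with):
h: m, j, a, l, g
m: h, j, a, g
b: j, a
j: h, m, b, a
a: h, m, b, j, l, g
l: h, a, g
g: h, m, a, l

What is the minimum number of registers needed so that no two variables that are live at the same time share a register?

4

h, m, j, a all conflict with each other, so at least 4 registers are needed.
4 registers suffice: register 1 → {a}; register 2 → {h, b}; register 3 → {j, g}; register 4 → {m, l}. Every pair that conflicts lands in different registers.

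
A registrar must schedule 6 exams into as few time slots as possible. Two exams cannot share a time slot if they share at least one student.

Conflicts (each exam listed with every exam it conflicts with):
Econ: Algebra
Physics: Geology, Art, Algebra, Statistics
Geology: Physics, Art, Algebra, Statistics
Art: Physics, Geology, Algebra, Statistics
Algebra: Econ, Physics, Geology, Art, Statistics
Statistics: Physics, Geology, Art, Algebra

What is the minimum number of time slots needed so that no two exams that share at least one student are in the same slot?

5

Physics, Geology, Art, Algebra, Statistics all conflict with each other, so at least 5 time slots are needed.
5 time slots suffice: time slot 1 → {Algebra}; time slot 2 → {Econ, Physics}; time slot 3 → {Geology}; time slot 4 → {Art}; time slot 5 → {Statistics}. Every pair that conflicts lands in different time slots.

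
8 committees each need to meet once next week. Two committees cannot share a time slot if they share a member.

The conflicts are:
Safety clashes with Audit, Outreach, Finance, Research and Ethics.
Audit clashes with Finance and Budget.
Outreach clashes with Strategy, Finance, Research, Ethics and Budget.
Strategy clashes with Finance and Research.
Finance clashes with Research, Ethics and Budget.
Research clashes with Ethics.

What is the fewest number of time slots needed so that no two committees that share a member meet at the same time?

Safety, Outreach, Finance, Research, Ethics pairwise conflict, so at least 5 time slots are needed.
Using 5 time slots: Safety=3, Audit=2, Outreach=2, Strategy=3, Finance=1, Research=4, Ethics=5, Budget=3. Every pair that conflicts lands in different time slots.

5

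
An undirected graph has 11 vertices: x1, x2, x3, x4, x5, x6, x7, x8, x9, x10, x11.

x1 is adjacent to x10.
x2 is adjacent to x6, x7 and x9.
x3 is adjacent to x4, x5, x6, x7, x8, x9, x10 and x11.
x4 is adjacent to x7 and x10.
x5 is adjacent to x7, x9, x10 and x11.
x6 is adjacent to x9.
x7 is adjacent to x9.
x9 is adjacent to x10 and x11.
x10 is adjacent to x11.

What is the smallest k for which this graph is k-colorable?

x3, x5, x9, x10, x11 are pairwise adjacent (a clique of size 5), so at least 5 colors are needed.
5 colors suffice: x1=1, x2=1, x3=1, x4=2, x5=4, x6=3, x7=3, x8=2, x9=2, x10=3, x11=5. Each edge has distinct colors on its endpoints.

5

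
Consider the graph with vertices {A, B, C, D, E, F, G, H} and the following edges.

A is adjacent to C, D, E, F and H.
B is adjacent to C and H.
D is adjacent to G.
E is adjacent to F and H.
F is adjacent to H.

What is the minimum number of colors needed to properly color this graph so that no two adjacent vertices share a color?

A, E, F, H are pairwise adjacent (a clique of size 4), so at least 4 colors are needed.
4 colors suffice: color red → {A, B, G}; color blue → {C, D, H}; color green → {E}; color yellow → {F}. Each edge has distinct colors on its endpoints.

4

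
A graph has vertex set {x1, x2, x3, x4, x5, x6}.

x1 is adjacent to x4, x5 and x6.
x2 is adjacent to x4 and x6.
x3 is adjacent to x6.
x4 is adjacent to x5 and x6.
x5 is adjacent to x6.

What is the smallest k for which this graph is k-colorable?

4

x1, x4, x5, x6 are pairwise adjacent (a clique of size 4), so at least 4 colors are needed.
4 colors suffice: color 1 → {x6}; color 2 → {x3, x4}; color 3 → {x2, x5}; color 4 → {x1}. Every edge joins two different colors.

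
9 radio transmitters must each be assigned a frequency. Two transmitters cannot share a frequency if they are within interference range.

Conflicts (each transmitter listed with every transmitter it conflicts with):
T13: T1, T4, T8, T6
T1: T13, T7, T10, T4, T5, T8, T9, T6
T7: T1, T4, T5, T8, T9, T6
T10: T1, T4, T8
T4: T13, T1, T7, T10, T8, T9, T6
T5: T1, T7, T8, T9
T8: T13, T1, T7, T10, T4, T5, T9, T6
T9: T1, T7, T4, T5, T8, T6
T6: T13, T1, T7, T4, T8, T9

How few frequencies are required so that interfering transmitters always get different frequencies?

6

T1, T7, T4, T8, T9, T6 all conflict with each other, so at least 6 frequencies are needed.
6 frequencies suffice: frequency 1 → {T8}; frequency 2 → {T1}; frequency 3 → {T4, T5}; frequency 4 → {T10, T6}; frequency 5 → {T13, T7}; frequency 6 → {T9}. Every pair that conflicts lands in different frequencies.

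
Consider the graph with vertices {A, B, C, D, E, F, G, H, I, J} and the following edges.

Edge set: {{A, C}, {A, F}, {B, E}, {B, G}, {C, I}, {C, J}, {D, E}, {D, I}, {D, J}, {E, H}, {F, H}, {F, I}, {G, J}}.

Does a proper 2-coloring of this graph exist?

The cycle E-H-F-I-D-E has odd length 5, so it cannot be 2-colored; at least 3 colors are needed.
So 2 colors are not enough.

No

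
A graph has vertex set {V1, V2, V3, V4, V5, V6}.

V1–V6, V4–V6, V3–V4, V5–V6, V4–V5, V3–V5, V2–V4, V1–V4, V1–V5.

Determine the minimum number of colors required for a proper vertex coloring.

V1, V4, V5, V6 are mutually adjacent (a clique of size 4), so at least 4 colors are needed.
4 colors suffice: color 1 → {V4}; color 2 → {V2, V5}; color 3 → {V1, V3}; color 4 → {V6}. Each edge has distinct colors on its endpoints.

4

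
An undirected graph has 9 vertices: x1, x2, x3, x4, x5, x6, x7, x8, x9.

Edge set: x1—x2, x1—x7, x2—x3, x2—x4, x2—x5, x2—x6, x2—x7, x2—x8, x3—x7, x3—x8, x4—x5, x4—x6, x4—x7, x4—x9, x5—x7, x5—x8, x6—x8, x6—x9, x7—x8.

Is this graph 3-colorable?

x2, x4, x5, x7 form a clique, so at least 4 colors are needed.
So 3 colors are not enough.

No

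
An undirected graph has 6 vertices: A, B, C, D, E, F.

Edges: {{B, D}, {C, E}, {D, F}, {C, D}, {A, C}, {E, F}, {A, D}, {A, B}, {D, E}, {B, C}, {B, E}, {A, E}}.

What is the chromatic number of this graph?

5

A, B, C, D, E are mutually adjacent (a clique of size 5), so at least 5 colors are needed.
5 colors suffice: A=yellow, B=purple, C=green, D=blue, E=red, F=green. No two adjacent vertices share a color.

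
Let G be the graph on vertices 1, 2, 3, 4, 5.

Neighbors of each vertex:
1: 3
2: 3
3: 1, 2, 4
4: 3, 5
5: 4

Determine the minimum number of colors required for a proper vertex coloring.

2 and 3 are adjacent, so at least 2 colors are needed.
2 colors suffice: 1=b, 2=b, 3=a, 4=b, 5=a. Every edge joins two different colors.

2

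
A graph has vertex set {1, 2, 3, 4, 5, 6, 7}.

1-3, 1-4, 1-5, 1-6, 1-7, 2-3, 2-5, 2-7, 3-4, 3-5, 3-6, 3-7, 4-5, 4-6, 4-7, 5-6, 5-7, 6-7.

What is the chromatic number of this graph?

6

1, 3, 4, 5, 6, 7 are pairwise adjacent (a clique of size 6), so at least 6 colors are needed.
6 colors suffice: color a → {7}; color b → {3}; color c → {5}; color d → {1, 2}; color e → {4}; color f → {6}. No two adjacent vertices share a color.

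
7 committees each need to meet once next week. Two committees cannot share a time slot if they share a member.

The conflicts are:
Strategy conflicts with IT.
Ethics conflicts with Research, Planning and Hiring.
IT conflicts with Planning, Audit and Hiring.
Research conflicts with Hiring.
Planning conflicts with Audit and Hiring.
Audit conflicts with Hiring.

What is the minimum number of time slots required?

4

IT, Planning, Audit, Hiring pairwise conflict, so at least 4 time slots are needed.
4 time slots suffice: time slot 1 → {Strategy, Hiring}; time slot 2 → {Ethics, IT}; time slot 3 → {Research, Planning}; time slot 4 → {Audit}. Each listed conflict is separated.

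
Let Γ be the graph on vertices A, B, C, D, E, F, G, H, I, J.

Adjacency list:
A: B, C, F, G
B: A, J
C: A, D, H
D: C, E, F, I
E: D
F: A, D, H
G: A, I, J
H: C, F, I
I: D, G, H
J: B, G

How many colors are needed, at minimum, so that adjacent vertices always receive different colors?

The cycle A-F-D-I-G-A has odd length 5, so it cannot be 2-colored; at least 3 colors are needed.
3 colors suffice: color red → {A, D, H, J}; color blue → {B, C, E, F, I}; color green → {G}. Every edge joins two different colors.

3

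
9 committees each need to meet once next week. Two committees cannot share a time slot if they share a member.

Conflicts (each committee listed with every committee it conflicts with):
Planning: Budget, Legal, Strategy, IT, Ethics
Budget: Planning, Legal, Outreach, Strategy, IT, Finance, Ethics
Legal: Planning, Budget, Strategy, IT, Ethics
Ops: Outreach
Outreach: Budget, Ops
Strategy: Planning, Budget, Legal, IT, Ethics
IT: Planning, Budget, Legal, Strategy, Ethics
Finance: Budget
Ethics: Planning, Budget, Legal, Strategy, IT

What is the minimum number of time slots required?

Planning, Budget, Legal, Strategy, IT, Ethics pairwise conflict, so at least 6 time slots are needed.
A valid assignment using 6 time slots: Planning=2, Budget=1, Legal=5, Ops=1, Outreach=2, Strategy=6, IT=3, Finance=2, Ethics=4. No two conflicting committees share a time slot.

6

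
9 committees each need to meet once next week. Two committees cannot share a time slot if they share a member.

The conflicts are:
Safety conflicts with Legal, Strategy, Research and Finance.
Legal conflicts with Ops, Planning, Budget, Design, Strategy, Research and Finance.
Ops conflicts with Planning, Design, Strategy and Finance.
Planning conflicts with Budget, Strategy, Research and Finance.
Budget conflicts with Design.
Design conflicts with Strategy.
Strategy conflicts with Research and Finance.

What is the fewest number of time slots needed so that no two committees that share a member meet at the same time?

Legal, Ops, Planning, Strategy, Finance pairwise conflict, so at least 5 time slots are needed.
5 time slots suffice: time slot 1 → {Legal}; time slot 2 → {Budget, Strategy}; time slot 3 → {Safety, Planning, Design}; time slot 4 → {Research, Finance}; time slot 5 → {Ops}. Each listed conflict is separated.

5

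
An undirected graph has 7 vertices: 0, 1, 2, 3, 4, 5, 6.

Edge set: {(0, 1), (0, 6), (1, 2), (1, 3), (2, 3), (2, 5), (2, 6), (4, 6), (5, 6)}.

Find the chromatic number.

2, 5, 6 are mutually adjacent, so at least 3 colors are needed.
One proper 3-coloring: 0=a, 1=b, 2=a, 3=c, 4=a, 5=c, 6=b. Each edge has distinct colors on its endpoints.

3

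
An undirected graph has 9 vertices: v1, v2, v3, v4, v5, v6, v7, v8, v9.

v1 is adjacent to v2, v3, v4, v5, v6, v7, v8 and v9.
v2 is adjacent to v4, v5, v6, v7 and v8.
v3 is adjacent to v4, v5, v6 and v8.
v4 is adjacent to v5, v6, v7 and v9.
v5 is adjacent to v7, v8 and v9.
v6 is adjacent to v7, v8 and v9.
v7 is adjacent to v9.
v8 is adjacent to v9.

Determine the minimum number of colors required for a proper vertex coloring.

v1, v4, v6, v7, v9 are mutually adjacent (a clique of size 5), so at least 5 colors are needed.
5 colors suffice: color 1 → {v1}; color 2 → {v5, v6}; color 3 → {v4, v8}; color 4 → {v2, v3, v9}; color 5 → {v7}. Each edge has distinct colors on its endpoints.

5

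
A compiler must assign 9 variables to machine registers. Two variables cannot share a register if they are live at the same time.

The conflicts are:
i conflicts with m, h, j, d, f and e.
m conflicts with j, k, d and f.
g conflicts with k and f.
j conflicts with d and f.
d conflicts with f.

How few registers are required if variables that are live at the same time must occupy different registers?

5

i, m, j, d, f all conflict with each other, so at least 5 registers are needed.
5 registers suffice: register 1 → {i, g}; register 2 → {h, k, f, e}; register 3 → {m}; register 4 → {d}; register 5 → {j}. No two conflicting variables share a register.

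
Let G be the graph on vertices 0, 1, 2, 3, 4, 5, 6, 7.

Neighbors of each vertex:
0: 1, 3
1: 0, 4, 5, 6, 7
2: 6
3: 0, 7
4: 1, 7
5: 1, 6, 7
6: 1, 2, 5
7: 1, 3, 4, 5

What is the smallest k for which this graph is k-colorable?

3

1, 4, 7 are pairwise adjacent, so at least 3 colors are needed.
One proper 3-coloring: 0=b, 1=a, 2=a, 3=a, 4=c, 5=c, 6=b, 7=b. No two adjacent vertices share a color.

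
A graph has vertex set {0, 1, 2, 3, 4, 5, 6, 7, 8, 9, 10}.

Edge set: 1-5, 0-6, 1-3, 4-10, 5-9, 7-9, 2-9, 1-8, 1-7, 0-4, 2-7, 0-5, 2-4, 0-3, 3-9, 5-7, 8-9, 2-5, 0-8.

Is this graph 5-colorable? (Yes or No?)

The chromatic number is 4. 2, 5, 7, 9 are pairwise adjacent (a clique of size 4), so at least 4 colors are needed.
A valid assignment using 4 colors: 0=a, 1=a, 2=d, 3=b, 4=b, 5=b, 6=b, 7=c, 8=b, 9=a, 10=a.
Since 5 ≥ 4, a proper 5-coloring certainly exists.

Yes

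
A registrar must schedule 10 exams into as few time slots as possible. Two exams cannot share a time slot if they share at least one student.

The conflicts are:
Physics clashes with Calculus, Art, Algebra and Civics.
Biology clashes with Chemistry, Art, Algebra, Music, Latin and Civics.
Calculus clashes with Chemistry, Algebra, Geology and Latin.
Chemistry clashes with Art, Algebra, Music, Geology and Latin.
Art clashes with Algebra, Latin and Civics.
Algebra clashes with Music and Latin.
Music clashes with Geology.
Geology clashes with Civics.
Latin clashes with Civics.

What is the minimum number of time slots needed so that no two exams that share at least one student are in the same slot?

Biology, Chemistry, Art, Algebra, Latin pairwise conflict, so at least 5 time slots are needed.
5 time slots suffice: time slot 1 → {Algebra, Civics}; time slot 2 → {Physics, Chemistry}; time slot 3 → {Biology, Calculus}; time slot 4 → {Art, Music}; time slot 5 → {Geology, Latin}. Each listed conflict is separated.

5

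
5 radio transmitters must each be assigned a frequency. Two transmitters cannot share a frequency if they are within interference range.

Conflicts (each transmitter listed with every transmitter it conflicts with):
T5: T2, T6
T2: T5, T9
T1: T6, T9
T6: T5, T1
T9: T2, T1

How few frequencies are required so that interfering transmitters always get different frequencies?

3

The cycle T6-T5-T2-T9-T1-T6 has odd length 5, so it cannot be 2-colored; at least 3 frequencies are needed.
3 frequencies suffice: frequency 1 → {T2, T6}; frequency 2 → {T5, T1}; frequency 3 → {T9}. No two conflicting transmitters share a frequency.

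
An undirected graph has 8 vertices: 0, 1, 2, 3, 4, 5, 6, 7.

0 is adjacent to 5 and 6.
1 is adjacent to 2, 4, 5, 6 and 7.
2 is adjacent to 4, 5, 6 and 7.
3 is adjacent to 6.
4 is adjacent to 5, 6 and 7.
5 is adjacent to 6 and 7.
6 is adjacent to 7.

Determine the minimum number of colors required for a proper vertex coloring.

6

1, 2, 4, 5, 6, 7 are pairwise adjacent (a clique of size 6), so at least 6 colors are needed.
A valid assignment using 6 colors: 0=c, 1=e, 2=d, 3=b, 4=f, 5=b, 6=a, 7=c. No two adjacent vertices share a color.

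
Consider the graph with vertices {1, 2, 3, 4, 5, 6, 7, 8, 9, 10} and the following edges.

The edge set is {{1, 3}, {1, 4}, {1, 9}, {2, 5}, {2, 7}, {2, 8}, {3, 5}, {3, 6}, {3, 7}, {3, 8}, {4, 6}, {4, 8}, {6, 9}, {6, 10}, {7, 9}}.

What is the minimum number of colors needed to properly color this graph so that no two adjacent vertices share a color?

6 and 10 are adjacent, so at least 2 colors are needed.
One proper 2-coloring: 1=blue, 2=red, 3=red, 4=red, 5=blue, 6=blue, 7=blue, 8=blue, 9=red, 10=red. Every edge joins two different colors.

2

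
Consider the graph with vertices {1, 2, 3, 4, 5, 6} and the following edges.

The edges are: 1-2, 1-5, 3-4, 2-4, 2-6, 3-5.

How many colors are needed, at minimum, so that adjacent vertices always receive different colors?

The cycle 3-4-2-1-5-3 has odd length 5, so it cannot be 2-colored; at least 3 colors are needed.
3 colors suffice: color a → {2, 3}; color b → {4, 5, 6}; color c → {1}. Every edge joins two different colors.

3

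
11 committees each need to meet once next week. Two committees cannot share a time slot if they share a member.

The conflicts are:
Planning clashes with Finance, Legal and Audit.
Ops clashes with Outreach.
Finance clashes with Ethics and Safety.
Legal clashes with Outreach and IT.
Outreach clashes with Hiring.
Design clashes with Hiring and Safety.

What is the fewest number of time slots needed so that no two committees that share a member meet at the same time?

3

The cycle Design-Safety-Finance-Planning-Legal-Outreach-Hiring-Design has odd length 7, so it cannot be 2-colored; at least 3 time slots are needed.
3 time slots suffice: time slot 1 → {Planning, Outreach, Ethics, Safety, IT}; time slot 2 → {Ops, Finance, Legal, Audit, Hiring}; time slot 3 → {Design}. Every pair that conflicts lands in different time slots.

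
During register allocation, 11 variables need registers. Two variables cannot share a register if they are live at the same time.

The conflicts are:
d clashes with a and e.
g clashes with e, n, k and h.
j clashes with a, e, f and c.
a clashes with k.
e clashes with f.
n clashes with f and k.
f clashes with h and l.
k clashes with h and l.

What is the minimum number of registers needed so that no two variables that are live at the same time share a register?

j, e, f pairwise conflict, so at least 3 registers are needed.
3 registers suffice: register 1 → {d, f, k, c}; register 2 → {g, j, l}; register 3 → {a, e, n, h}. Every pair that conflicts lands in different registers.

3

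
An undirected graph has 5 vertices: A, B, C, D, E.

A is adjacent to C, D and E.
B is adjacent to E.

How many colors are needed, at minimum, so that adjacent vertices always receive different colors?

A and C are adjacent, so at least 2 colors are needed.
2 colors suffice: color 1 → {A, B}; color 2 → {C, D, E}. No two adjacent vertices share a color.

2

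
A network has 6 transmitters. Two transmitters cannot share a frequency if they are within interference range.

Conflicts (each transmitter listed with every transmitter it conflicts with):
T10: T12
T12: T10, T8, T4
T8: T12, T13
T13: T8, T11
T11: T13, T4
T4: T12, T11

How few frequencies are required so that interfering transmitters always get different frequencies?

3

The cycle T13-T8-T12-T4-T11-T13 has odd length 5, so it cannot be 2-colored; at least 3 frequencies are needed.
3 frequencies suffice: frequency 1 → {T12, T11}; frequency 2 → {T10, T8, T4}; frequency 3 → {T13}. Every pair that conflicts lands in different frequencies.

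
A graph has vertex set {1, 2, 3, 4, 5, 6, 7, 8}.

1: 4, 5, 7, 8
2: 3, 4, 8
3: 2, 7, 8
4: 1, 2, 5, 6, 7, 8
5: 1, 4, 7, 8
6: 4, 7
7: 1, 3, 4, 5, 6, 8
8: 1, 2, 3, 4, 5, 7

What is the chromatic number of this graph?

5

1, 4, 5, 7, 8 form a clique, so at least 5 colors are needed.
5 colors suffice: color red → {2, 7}; color blue → {6, 8}; color green → {3, 4}; color yellow → {5}; color purple → {1}. No two adjacent vertices share a color.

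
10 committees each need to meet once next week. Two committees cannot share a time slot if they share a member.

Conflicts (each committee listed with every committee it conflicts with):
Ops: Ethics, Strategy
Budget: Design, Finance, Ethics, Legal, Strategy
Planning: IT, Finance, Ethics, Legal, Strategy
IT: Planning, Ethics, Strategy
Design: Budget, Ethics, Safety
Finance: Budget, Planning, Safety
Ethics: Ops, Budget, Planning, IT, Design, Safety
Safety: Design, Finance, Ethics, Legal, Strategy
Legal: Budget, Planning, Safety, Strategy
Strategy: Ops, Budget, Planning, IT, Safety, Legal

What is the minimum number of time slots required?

3

Budget, Legal, Strategy all conflict with each other, so at least 3 time slots are needed.
Using 3 time slots: Ops=2, Budget=2, Planning=2, IT=3, Design=3, Finance=1, Ethics=1, Safety=2, Legal=3, Strategy=1. No two conflicting committees share a time slot.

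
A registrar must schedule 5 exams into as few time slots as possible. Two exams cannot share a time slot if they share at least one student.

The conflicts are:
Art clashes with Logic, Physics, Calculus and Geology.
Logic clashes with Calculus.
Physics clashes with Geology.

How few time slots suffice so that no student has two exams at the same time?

3

Art, Physics, Geology pairwise conflict, so at least 3 time slots are needed.
Using 3 time slots: Art=1, Logic=3, Physics=3, Calculus=2, Geology=2. Every pair that conflicts lands in different time slots.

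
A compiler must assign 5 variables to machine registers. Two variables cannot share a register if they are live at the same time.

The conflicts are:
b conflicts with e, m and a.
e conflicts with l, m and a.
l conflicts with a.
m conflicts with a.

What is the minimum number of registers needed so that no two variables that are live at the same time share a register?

4

b, e, m, a are mutually in conflict, so at least 4 registers are needed.
4 registers suffice: register 1 → {a}; register 2 → {e}; register 3 → {b, l}; register 4 → {m}. Every pair that conflicts lands in different registers.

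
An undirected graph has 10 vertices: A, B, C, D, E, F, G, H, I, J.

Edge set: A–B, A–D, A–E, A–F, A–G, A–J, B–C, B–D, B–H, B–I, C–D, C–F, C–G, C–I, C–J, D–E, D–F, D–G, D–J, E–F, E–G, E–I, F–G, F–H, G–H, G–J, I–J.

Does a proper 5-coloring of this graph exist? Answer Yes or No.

Yes

The chromatic number is 5. A, D, E, F, G form a clique, so at least 5 colors are needed.
5 colors suffice: color red → {D, H, I}; color blue → {B, G}; color green → {A, C}; color yellow → {F, J}; color purple → {E}.
That is already a proper 5-coloring.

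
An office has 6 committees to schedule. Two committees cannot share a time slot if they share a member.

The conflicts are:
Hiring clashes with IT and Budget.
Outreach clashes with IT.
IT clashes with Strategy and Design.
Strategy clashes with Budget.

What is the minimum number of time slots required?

Strategy and Budget conflict, so at least 2 time slots are needed.
A valid assignment using 2 time slots: Hiring=2, Outreach=2, IT=1, Strategy=2, Design=2, Budget=1. Each listed conflict is separated.

2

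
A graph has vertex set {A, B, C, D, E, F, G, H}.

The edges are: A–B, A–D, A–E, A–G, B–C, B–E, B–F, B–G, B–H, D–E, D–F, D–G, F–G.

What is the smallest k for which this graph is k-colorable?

D, F, G form a triangle, so at least 3 colors are needed.
One proper 3-coloring: A=3, B=1, C=2, D=1, E=2, F=3, G=2, H=2. No two adjacent vertices share a color.

3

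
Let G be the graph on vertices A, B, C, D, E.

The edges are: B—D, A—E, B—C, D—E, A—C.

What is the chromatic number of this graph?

3

The cycle C-A-E-D-B-C has odd length 5, so it cannot be 2-colored; at least 3 colors are needed.
3 colors suffice: A=2, B=1, C=3, D=2, E=1. Every edge joins two different colors.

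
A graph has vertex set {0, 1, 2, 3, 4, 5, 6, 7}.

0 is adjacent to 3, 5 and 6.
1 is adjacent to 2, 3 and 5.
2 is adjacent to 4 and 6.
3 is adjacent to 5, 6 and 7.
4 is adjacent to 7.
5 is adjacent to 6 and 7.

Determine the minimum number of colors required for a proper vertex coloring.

0, 3, 5, 6 are pairwise adjacent (a clique of size 4), so at least 4 colors are needed.
4 colors suffice: 0=d, 1=c, 2=a, 3=b, 4=b, 5=a, 6=c, 7=c. Every edge joins two different colors.

4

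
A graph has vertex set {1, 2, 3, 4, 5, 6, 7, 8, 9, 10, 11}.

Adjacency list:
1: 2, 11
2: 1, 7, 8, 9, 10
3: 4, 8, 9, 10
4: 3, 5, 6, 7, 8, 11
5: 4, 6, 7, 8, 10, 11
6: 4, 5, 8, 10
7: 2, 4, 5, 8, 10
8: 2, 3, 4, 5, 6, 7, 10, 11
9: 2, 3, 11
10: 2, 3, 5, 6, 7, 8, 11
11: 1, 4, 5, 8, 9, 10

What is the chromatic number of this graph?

4

4, 5, 6, 8 form a clique, so at least 4 colors are needed.
4 colors suffice: color red → {1, 8, 9}; color blue → {4, 10}; color green → {3, 6, 7, 11}; color yellow → {2, 5}. Each edge has distinct colors on its endpoints.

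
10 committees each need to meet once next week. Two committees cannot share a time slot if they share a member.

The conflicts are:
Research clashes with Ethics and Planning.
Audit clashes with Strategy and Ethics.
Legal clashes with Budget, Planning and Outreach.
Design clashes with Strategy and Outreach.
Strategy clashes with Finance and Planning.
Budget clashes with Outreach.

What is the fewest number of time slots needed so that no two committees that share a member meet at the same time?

3

Legal, Budget, Outreach pairwise conflict, so at least 3 time slots are needed.
3 time slots suffice: Research=3, Audit=2, Legal=1, Design=3, Strategy=1, Budget=3, Finance=2, Ethics=1, Planning=2, Outreach=2. Each listed conflict is separated.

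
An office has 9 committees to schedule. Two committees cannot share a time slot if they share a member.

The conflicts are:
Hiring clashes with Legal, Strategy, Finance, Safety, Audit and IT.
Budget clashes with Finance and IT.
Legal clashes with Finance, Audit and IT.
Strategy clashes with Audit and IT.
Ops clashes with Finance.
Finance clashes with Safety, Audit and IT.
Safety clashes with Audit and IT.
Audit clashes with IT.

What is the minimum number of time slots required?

5

Hiring, Finance, Safety, Audit, IT all conflict with each other, so at least 5 time slots are needed.
5 time slots suffice: Hiring=3, Budget=3, Legal=5, Strategy=1, Ops=2, Finance=1, Safety=5, Audit=4, IT=2. Each listed conflict is separated.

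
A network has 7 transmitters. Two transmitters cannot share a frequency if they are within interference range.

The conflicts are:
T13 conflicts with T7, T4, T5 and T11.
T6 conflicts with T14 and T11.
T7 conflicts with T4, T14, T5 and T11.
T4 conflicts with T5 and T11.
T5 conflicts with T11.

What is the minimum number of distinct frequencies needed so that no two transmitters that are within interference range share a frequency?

5

T13, T7, T4, T5, T11 all conflict with each other, so at least 5 frequencies are needed.
A valid assignment using 5 frequencies: T13=5, T6=2, T7=2, T4=4, T14=1, T5=3, T11=1. No two conflicting transmitters share a frequency.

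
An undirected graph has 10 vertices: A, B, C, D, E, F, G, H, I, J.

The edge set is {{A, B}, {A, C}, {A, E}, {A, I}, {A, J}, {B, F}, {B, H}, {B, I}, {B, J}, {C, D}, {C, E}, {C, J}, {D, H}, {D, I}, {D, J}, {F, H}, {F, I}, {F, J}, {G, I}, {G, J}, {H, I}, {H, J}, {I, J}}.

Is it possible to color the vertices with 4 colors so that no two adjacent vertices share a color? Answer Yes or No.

No

B, F, H, I, J are pairwise adjacent (a clique of size 5), so at least 5 colors are needed.
So 4 colors are not enough.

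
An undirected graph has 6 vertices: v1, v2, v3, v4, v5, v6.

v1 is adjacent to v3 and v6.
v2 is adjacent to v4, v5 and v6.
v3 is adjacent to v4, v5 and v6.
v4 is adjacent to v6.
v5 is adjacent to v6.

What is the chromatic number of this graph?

3

v2, v5, v6 form a triangle, so at least 3 colors are needed.
3 colors suffice: v1=G, v2=B, v3=B, v4=G, v5=G, v6=R. Every edge joins two different colors.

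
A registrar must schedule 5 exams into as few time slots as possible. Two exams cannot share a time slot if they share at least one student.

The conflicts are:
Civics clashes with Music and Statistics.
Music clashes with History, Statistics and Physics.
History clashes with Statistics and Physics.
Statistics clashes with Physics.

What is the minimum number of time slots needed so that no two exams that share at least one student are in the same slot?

4

Music, History, Statistics, Physics pairwise conflict, so at least 4 time slots are needed.
4 time slots suffice: time slot 1 → {Music}; time slot 2 → {Statistics}; time slot 3 → {Civics, History}; time slot 4 → {Physics}. Each listed conflict is separated.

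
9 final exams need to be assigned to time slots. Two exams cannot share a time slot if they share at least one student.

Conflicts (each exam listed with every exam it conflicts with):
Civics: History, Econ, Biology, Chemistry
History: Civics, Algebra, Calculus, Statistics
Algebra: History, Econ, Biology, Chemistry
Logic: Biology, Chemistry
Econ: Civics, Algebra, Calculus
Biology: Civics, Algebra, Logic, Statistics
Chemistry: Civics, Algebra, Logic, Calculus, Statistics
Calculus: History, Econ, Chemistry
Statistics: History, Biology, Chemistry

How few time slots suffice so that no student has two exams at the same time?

Chemistry and Calculus conflict, so at least 2 time slots are needed.
A valid assignment using 2 time slots: Civics=2, History=1, Algebra=2, Logic=2, Econ=1, Biology=1, Chemistry=1, Calculus=2, Statistics=2. Every pair that conflicts lands in different time slots.

2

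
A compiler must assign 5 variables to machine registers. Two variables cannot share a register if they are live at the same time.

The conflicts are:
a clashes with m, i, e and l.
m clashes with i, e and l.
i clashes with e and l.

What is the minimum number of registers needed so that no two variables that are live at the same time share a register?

4

a, m, i, e pairwise conflict, so at least 4 registers are needed.
4 registers suffice: a=3, m=1, i=2, e=4, l=4. Every pair that conflicts lands in different registers.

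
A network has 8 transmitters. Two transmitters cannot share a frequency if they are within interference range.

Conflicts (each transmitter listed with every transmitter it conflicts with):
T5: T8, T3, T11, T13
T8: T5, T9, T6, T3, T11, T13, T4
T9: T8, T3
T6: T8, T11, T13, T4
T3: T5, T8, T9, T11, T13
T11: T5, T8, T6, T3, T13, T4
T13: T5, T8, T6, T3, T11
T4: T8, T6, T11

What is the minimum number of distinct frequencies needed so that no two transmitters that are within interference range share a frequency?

5

T5, T8, T3, T11, T13 all conflict with each other, so at least 5 frequencies are needed.
Using 5 frequencies: T5=5, T8=1, T9=2, T6=4, T3=4, T11=2, T13=3, T4=3. Every pair that conflicts lands in different frequencies.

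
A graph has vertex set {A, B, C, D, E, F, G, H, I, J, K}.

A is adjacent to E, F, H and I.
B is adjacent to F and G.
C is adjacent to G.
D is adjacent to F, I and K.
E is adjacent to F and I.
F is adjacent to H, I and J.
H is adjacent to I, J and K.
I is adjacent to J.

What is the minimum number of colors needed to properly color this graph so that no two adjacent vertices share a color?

4

A, E, F, I are mutually adjacent (a clique of size 4), so at least 4 colors are needed.
4 colors suffice: color 1 → {F, G, K}; color 2 → {B, C, I}; color 3 → {D, E, H}; color 4 → {A, J}. Each edge has distinct colors on its endpoints.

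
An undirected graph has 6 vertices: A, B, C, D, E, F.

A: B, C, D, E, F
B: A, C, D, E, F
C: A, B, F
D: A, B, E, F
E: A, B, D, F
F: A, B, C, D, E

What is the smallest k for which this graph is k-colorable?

5

A, B, D, E, F are mutually adjacent (a clique of size 5), so at least 5 colors are needed.
A valid assignment using 5 colors: A=3, B=2, C=4, D=4, E=5, F=1. No two adjacent vertices share a color.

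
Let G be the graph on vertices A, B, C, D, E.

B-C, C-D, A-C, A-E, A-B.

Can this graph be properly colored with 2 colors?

A, B, C form a triangle, so at least 3 colors are needed.
So 2 colors are not enough.

No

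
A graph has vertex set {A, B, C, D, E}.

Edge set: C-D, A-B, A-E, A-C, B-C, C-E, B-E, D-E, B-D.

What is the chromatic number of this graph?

4

A, B, C, E are mutually adjacent (a clique of size 4), so at least 4 colors are needed.
A valid assignment using 4 colors: A=yellow, B=red, C=green, D=yellow, E=blue. Each edge has distinct colors on its endpoints.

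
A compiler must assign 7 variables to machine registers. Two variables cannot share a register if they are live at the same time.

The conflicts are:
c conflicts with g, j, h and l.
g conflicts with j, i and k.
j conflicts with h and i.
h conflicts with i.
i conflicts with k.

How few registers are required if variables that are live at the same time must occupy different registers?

g, j, i are mutually in conflict, so at least 3 registers are needed.
3 registers suffice: register 1 → {g, h, l}; register 2 → {j, k}; register 3 → {c, i}. Each listed conflict is separated.

3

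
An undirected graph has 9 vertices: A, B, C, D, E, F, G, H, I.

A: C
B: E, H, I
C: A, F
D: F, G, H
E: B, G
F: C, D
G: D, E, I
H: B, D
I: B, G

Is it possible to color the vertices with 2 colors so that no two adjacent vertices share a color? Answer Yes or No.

No

The cycle B-H-D-G-E-B has odd length 5, so it cannot be 2-colored; at least 3 colors are needed.
So 2 colors are not enough.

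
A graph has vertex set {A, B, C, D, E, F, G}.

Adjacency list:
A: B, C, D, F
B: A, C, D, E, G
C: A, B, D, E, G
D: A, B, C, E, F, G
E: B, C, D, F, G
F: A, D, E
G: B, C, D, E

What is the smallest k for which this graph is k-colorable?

5

B, C, D, E, G are mutually adjacent (a clique of size 5), so at least 5 colors are needed.
5 colors suffice: color red → {D}; color blue → {A, E}; color green → {C, F}; color yellow → {B}; color purple → {G}. Every edge joins two different colors.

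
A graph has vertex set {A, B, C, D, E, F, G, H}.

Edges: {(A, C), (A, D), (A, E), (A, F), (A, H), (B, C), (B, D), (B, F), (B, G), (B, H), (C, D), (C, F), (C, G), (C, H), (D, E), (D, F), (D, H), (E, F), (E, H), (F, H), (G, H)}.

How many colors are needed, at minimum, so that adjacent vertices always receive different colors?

5

A, C, D, F, H are pairwise adjacent (a clique of size 5), so at least 5 colors are needed.
5 colors suffice: color red → {H}; color blue → {F, G}; color green → {C, E}; color yellow → {D}; color purple → {A, B}. No two adjacent vertices share a color.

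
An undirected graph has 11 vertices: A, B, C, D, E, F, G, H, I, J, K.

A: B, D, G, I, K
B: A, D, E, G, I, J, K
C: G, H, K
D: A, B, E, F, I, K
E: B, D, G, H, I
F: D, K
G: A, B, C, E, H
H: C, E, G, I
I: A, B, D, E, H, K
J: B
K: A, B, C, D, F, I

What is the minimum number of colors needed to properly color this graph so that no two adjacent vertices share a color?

5

A, B, D, I, K are pairwise adjacent (a clique of size 5), so at least 5 colors are needed.
5 colors suffice: color 1 → {B, F, H}; color 2 → {G, I, J}; color 3 → {C, D}; color 4 → {E, K}; color 5 → {A}. No two adjacent vertices share a color.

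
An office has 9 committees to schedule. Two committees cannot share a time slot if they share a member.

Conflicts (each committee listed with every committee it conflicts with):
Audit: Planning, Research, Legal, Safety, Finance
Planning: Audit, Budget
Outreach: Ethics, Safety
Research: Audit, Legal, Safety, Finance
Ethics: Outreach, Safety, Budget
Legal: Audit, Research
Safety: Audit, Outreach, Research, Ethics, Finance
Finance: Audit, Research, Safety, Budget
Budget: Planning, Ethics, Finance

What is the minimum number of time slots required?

4

Audit, Research, Safety, Finance are mutually in conflict, so at least 4 time slots are needed.
Using 4 time slots: Audit=2, Planning=3, Outreach=3, Research=4, Ethics=2, Legal=1, Safety=1, Finance=3, Budget=1. No two conflicting committees share a time slot.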